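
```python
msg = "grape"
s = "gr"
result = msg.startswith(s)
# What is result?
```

Trace:
`msg = "grape"` → msg = 'grape'
`s = "gr"` → s = 'gr'
`result = msg.startswith(s)` → result = True
So result = True

Answer: True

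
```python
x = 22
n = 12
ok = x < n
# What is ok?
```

Trace:
`x = 22` → x = 22
`n = 12` → n = 12
`ok = x < n` → ok = False
So ok = False

Answer: False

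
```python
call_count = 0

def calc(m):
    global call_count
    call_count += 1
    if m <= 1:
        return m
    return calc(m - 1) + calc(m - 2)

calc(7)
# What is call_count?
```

Calls(m) = 1 + Calls(m-1) + Calls(m-2); Calls(0)=Calls(1)=1. For m=7 this gives 41.

Answer: 41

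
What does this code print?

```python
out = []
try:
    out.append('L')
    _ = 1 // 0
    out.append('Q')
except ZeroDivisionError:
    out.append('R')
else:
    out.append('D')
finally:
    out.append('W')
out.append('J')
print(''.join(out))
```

Execution trace: 'L' (try body) → 'R' (except ZeroDivisionError) → 'W' (finally) → 'J' (after the try/except). Output: LRWJ

Answer: LRWJ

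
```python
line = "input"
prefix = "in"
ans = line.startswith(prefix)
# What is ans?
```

Trace:
`line = "input"` → line = 'input'
`prefix = "in"` → prefix = 'in'
`ans = line.startswith(prefix)` → ans = True
So ans = True

Answer: True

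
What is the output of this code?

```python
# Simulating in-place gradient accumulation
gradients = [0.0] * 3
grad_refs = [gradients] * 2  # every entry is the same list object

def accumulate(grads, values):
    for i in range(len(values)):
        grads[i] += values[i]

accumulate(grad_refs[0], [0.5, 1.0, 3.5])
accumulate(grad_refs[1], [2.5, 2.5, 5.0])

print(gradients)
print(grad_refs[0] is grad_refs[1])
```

Key concept: gradient accumulation aliasing.
Step by step:
`gradients = [0.0] * 3` → gradients = [0.0, 0.0, 0.0]
`grad_refs = [gradients] * 2` → grad_refs = [[0.0, 0.0, 0.0], [0.0, 0.0, 0.0]]
`accumulate(grad_refs[0], [0.5, 1.0, 3.5])` → gradients = [0.5, 1.0, 3.5]; grad_refs = [[0.5, 1.0, 3.5], [0.5, 1.0, 3.5]]
`accumulate(grad_refs[1], [2.5, 2.5, 5.0])` → gradients = [3.0, 3.5, 8.5]; grad_refs = [[3.0, 3.5, 8.5], [3.0, 3.5, 8.5]]
`print(gradients)` → prints [3.0, 3.5, 8.5]
`print(grad_refs[0] is grad_refs[1])` → prints True

Answer:
[3.0, 3.5, 8.5]
True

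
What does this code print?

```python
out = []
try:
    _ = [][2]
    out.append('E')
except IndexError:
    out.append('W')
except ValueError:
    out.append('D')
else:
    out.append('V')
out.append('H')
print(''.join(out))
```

Execution trace: 'W' (except IndexError) → 'H' (after the try/except). Output: WH

Answer: WH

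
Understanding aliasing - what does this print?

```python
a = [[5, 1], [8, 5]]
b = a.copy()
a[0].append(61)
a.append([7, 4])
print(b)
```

Key concept: shallow copy with nested lists.
Step by step:
`a = [[5, 1], [8, 5]]` → a = [[5, 1], [8, 5]]
`b = a.copy()` → b = [[5, 1], [8, 5]]
`a[0].append(61)` → a = [[5, 1, 61], [8, 5]]; b = [[5, 1, 61], [8, 5]]
`a.append([7, 4])` → a = [[5, 1, 61], [8, 5], [7, 4]]
`print(b)` → prints [[5, 1, 61], [8, 5]]

Answer: [[5, 1, 61], [8, 5]]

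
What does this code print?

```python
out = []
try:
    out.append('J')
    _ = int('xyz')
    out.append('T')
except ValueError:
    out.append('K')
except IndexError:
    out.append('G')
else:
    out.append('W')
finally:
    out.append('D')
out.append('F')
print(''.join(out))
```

Execution trace: 'J' (try body) → 'K' (except ValueError) → 'D' (finally) → 'F' (after the try/except). Output: JKDF

Answer: JKDF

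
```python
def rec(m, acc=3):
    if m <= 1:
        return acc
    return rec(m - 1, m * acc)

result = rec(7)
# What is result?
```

Accumulator trace (n, acc): (7, 3) -> (6, 21) -> (5, 126) -> (4, 630) -> (3, 2520) -> (2, 7560) -> (1, 15120) -> return 15120

Answer: 15120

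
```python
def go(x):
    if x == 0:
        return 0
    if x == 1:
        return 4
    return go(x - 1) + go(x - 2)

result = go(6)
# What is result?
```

Build up from base cases: go(0)=0, go(1)=4, go(2)=4, go(3)=8, go(4)=12, go(5)=20, go(6)=32

Answer: 32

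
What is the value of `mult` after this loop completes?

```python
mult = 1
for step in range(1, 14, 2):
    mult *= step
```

Product of 1, 3, 5, ... up to 13
`mult` takes the values: 1 → 3 → 15 → 105 → 945 → 10395 → 135135

Answer: 135135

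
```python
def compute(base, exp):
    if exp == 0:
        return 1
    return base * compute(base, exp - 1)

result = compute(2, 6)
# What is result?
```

compute(2, 6) = 2 * 2 * 2 * 2 * 2 * 2 = 64

Answer: 64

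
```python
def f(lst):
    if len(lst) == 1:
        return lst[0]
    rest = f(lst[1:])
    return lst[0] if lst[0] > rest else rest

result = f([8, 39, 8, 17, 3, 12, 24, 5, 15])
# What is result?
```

Recursive max over [8, 39, 8, 17, 3, 12, 24, 5, 15] = 39

Answer: 39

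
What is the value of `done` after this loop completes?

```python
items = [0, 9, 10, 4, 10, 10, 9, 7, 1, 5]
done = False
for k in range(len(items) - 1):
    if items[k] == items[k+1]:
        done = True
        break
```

Check consecutive duplicates in [0, 9, 10, 4, 10, 10, 9, 7, 1, 5]
`done` takes the values: False → True

Answer: True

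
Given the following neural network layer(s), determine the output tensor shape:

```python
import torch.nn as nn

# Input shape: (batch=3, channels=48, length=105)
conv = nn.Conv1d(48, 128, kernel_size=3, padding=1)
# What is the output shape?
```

Input: (3, 48, 105) -> Output: (3, 128, 105)

Answer: (3, 128, 105)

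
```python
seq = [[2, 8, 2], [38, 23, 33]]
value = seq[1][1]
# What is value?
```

Trace:
`seq = [[2, 8, 2], [38, 23, 33]]` → seq = [[2, 8, 2], [38, 23, 33]]
`value = seq[1][1]` → value = 23
So value = 23

Answer: 23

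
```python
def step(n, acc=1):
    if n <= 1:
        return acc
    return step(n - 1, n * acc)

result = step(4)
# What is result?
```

Accumulator trace (n, acc): (4, 1) -> (3, 4) -> (2, 12) -> (1, 24) -> return 24

Answer: 24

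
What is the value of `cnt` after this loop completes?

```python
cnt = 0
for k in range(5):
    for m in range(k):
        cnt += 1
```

Triangle number: 0+1+2+...+4
`cnt` takes the values: 0 → 1 → 2 → 3 → 4 → 5 → 6 → 7 → 8 → 9 → 10

Answer: 10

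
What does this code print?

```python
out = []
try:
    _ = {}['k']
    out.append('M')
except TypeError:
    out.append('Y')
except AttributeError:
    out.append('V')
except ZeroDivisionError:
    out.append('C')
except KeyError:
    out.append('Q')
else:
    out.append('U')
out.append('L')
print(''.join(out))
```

Execution trace: 'Q' (except KeyError) → 'L' (after the try/except). Output: QL

Answer: QL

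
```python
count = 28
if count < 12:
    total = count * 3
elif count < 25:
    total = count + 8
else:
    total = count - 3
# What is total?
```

Trace:
`count = 28` → count = 28
`if count < 12: ...` → count < 12 is False, count < 25 is False, take else branch → total = 25
So total = 25

Answer: 25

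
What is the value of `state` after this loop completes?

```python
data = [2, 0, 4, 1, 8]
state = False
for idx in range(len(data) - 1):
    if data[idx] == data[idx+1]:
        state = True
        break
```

Check consecutive duplicates in [2, 0, 4, 1, 8]
`state` takes the values: False

Answer: False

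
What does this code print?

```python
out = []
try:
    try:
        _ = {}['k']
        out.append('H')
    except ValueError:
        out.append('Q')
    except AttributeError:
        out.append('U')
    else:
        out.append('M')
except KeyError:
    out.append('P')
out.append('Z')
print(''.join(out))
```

Execution trace: 'P' (outer except KeyError) → 'Z' (after the try/except). Output: PZ

Answer: PZ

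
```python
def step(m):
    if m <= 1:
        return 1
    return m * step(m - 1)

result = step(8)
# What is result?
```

step(8) = 8 * 7 * 6 * 5 * 4 * 3 * 2 * 1 = 40320

Answer: 40320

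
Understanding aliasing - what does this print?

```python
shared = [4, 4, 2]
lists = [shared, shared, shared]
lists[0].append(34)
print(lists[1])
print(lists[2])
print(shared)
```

Key concept: list of same reference.
Step by step:
`shared = [4, 4, 2]` → shared = [4, 4, 2]
`lists = [shared, shared, shared]` → lists = [[4, 4, 2], [4, 4, 2], [4, 4, 2]]
`lists[0].append(34)` → shared = [4, 4, 2, 34]; lists = [[4, 4, 2, 34], [4, 4, 2, 34], [4, 4, 2, 34]]
`print(lists[1])` → prints [4, 4, 2, 34]
`print(lists[2])` → prints [4, 4, 2, 34]
`print(shared)` → prints [4, 4, 2, 34]

Answer:
[4, 4, 2, 34]
[4, 4, 2, 34]
[4, 4, 2, 34]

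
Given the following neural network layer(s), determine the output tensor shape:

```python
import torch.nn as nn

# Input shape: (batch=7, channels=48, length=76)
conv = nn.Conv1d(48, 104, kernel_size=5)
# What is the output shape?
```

Input: (7, 48, 76) -> Output: (7, 104, 72)

Answer: (7, 104, 72)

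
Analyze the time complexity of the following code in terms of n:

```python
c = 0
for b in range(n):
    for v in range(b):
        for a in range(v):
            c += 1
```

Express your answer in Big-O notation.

Each loop level contributes: n × n × n. Multiplying the contributions gives O(n^3).

Answer: O(n^3)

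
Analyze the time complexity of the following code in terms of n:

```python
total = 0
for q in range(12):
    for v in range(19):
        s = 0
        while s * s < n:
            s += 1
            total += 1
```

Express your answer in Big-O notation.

Each loop level contributes: 1 × 1 × √n. Multiplying the contributions gives O(√n).

Answer: O(√n)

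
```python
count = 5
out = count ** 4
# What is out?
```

Trace:
`count = 5` → count = 5
`out = count ** 4` → out = 625
So out = 625

Answer: 625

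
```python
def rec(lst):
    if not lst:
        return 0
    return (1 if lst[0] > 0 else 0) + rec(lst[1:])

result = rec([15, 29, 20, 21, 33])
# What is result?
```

Count of positive elements in [15, 29, 20, 21, 33] = 5

Answer: 5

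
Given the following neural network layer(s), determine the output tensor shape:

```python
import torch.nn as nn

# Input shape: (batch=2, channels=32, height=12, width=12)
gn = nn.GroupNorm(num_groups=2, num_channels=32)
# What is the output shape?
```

Input: (2, 32, 12, 12) -> Output: (2, 32, 12, 12)

Answer: (2, 32, 12, 12)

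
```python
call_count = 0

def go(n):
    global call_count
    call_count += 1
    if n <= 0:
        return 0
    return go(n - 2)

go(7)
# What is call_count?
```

Linear recursion stepping by 2: 5 calls from n=7 down to ≤0.

Answer: 5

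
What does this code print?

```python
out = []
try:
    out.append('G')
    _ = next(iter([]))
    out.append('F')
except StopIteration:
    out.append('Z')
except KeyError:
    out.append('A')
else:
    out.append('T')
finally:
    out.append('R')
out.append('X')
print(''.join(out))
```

Execution trace: 'G' (try body) → 'Z' (except StopIteration) → 'R' (finally) → 'X' (after the try/except). Output: GZRX

Answer: GZRX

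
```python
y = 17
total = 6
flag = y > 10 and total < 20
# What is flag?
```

Trace:
`y = 17` → y = 17
`total = 6` → total = 6
`flag = y > 10 and total < 20` → flag = True
So flag = True

Answer: True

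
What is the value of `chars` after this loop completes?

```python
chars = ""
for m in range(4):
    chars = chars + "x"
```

Repeat 'x' 4 times
`chars` takes the values: "" → "x" → "xx" → "xxx" → "xxxx"

Answer: "xxxx"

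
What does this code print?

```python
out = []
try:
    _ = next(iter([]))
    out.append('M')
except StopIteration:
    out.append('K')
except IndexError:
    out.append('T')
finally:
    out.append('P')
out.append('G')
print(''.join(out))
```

Execution trace: 'K' (except StopIteration) → 'P' (finally) → 'G' (after the try/except). Output: KPG

Answer: KPG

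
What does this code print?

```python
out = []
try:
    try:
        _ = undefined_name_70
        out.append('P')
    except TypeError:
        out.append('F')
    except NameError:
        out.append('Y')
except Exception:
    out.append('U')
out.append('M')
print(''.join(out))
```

Execution trace: 'Y' (inner except NameError) → 'M' (after the try/except). Output: YM

Answer: YM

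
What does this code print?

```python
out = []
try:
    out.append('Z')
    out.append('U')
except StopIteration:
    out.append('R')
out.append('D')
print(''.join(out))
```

Execution trace: 'Z' (try body) → 'U' (try body, no exception) → 'D' (after the try/except). Output: ZUD

Answer: ZUD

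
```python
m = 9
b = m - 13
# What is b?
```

Trace:
`m = 9` → m = 9
`b = m - 13` → b = -4
So b = -4

Answer: -4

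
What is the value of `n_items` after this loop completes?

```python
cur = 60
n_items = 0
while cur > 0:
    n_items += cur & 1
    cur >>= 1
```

Count set bits in 60 (binary: 0b111100)
`n_items` takes the values: 0 → 1 → 2 → 3 → 4

Answer: 4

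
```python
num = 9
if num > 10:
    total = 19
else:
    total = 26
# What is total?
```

Trace:
`num = 9` → num = 9
`if num > 10: ...` → num > 10 is False, take else branch → total = 26
So total = 26

Answer: 26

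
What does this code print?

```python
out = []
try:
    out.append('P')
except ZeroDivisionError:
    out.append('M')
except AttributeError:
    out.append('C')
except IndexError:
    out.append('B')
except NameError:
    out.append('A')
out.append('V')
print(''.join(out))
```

Execution trace: 'P' (try body, no exception) → 'V' (after the try/except). Output: PV

Answer: PV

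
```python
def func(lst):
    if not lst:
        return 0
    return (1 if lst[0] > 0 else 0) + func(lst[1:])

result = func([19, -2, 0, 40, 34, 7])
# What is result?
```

Count of positive elements in [19, -2, 0, 40, 34, 7] = 4

Answer: 4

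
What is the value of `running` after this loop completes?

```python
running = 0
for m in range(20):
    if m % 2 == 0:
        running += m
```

Sum of even numbers 0 to 19
`running` takes the values: 0 → 2 → 6 → 12 → 20 → 30 → 42 → 56 → 72 → 90

Answer: 90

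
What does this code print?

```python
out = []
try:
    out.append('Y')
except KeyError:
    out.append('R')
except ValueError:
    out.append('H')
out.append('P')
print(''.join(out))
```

Execution trace: 'Y' (try body, no exception) → 'P' (after the try/except). Output: YP

Answer: YP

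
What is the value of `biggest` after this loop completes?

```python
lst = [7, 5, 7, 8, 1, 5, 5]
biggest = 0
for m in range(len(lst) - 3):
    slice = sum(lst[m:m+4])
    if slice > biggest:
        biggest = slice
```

Max sum of 4-element window in [7, 5, 7, 8, 1, 5, 5]
`biggest` takes the values: 0 → 27

Answer: 27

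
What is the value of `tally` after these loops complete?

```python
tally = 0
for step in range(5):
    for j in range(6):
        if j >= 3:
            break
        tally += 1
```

Inner breaks at 3, outer runs 5 times
`tally` takes the values: 0 → 1 → 2 → 3 → 4 → 5 → 6 → 7 → 8 → 9 → 10 → 11 → 12 → 13 → 14 → 15

Answer: 15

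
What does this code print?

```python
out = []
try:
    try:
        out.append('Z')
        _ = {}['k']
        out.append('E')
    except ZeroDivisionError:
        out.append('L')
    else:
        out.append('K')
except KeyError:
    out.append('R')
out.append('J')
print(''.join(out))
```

Execution trace: 'Z' (try body) → 'R' (outer except KeyError) → 'J' (after the try/except). Output: ZRJ

Answer: ZRJ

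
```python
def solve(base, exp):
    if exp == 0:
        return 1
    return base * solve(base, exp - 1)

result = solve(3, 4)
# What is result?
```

solve(3, 4) = 3 * 3 * 3 * 3 = 81

Answer: 81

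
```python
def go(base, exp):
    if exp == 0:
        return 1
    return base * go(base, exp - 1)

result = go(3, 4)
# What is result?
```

go(3, 4) = 3 * 3 * 3 * 3 = 81

Answer: 81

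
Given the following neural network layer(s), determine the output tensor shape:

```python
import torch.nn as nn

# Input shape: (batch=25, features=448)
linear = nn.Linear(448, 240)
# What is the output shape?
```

Input: (25, 448) -> Output: (25, 240)

Answer: (25, 240)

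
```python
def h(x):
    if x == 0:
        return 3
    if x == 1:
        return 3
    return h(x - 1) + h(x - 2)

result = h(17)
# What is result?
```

Build up from base cases: h(0)=3, h(1)=3, h(2)=6, h(3)=9, h(4)=15, h(5)=24, h(6)=39, ..., h(17)=7752

Answer: 7752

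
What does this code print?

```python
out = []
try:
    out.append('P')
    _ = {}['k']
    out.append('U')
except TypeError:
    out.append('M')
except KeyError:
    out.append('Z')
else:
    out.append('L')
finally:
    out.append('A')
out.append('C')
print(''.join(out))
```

Execution trace: 'P' (try body) → 'Z' (except KeyError) → 'A' (finally) → 'C' (after the try/except). Output: PZAC

Answer: PZAC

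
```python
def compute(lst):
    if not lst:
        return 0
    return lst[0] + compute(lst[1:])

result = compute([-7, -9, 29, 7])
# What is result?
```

(-7) + (-9) + 29 + 7 + 0 = 20

Answer: 20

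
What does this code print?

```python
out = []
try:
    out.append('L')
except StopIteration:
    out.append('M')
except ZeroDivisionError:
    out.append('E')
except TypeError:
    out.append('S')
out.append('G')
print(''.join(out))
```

Execution trace: 'L' (try body, no exception) → 'G' (after the try/except). Output: LG

Answer: LG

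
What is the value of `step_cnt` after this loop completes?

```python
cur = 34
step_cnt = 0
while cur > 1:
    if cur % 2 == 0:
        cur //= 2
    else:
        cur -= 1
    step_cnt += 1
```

Steps to reduce 34 to 1
`step_cnt` takes the values: 0 → 1 → 2 → 3 → 4 → 5 → 6

Answer: 6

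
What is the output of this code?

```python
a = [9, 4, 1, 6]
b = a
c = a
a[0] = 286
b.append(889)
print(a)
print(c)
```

Key concept: multiple aliases.
Step by step:
`a = [9, 4, 1, 6]` → a = [9, 4, 1, 6]
`b = a` → b = [9, 4, 1, 6] (same object as a)
`c = a` → c = [9, 4, 1, 6] (same object as a, b)
`a[0] = 286` → a = [286, 4, 1, 6] (same object as b, c); b = [286, 4, 1, 6] (same object as a, c); c = [286, 4, 1, 6] (same object as a, b)
`b.append(889)` → a = [286, 4, 1, 6, 889] (same object as b, c); b = [286, 4, 1, 6, 889] (same object as a, c); c = [286, 4, 1, 6, 889] (same object as a, b)
`print(a)` → prints [286, 4, 1, 6, 889]
`print(c)` → prints [286, 4, 1, 6, 889]

Answer:
[286, 4, 1, 6, 889]
[286, 4, 1, 6, 889]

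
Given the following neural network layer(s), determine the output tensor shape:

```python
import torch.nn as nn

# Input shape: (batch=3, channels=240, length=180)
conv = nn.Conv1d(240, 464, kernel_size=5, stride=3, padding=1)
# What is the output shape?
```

Input: (3, 240, 180) -> Output: (3, 464, 60)

Answer: (3, 464, 60)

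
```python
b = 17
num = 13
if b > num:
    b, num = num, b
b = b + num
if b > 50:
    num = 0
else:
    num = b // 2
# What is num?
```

Trace:
`b = 17` → b = 17
`num = 13` → num = 13
`if b > num: ...` → b > num is True → b = 13; num = 17
`b = b + num` → b = 30
`if b > 50: ...` → b > 50 is False, take else branch → num = 15
So num = 15

Answer: 15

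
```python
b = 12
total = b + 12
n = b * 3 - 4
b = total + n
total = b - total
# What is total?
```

Trace:
`b = 12` → b = 12
`total = b + 12` → total = 24
`n = b * 3 - 4` → n = 32
`b = total + n` → b = 56
`total = b - total` → total = 32
So total = 32

Answer: 32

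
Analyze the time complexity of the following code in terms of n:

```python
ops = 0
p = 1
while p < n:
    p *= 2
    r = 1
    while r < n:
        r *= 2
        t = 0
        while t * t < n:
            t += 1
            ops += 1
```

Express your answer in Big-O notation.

Each loop level contributes: log n × log n × √n. Multiplying the contributions gives O(√n log² n).

Answer: O(√n log² n)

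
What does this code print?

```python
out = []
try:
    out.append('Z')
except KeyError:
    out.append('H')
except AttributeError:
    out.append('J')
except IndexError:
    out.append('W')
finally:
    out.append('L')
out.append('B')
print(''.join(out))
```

Execution trace: 'Z' (try body, no exception) → 'L' (finally) → 'B' (after the try/except). Output: ZLB

Answer: ZLB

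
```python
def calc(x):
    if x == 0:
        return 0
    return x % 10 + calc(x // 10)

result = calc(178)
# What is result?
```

Sum of digits of 178: 8 + 7 + 1 = 16

Answer: 16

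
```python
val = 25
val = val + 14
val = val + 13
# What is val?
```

Trace:
`val = 25` → val = 25
`val = val + 14` → val = 39
`val = val + 13` → val = 52
So val = 52

Answer: 52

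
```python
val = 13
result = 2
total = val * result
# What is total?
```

Trace:
`val = 13` → val = 13
`result = 2` → result = 2
`total = val * result` → total = 26
So total = 26

Answer: 26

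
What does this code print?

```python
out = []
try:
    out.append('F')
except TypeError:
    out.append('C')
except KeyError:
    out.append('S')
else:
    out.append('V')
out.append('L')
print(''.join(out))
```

Execution trace: 'F' (try body, no exception) → 'V' (else) → 'L' (after the try/except). Output: FVL

Answer: FVL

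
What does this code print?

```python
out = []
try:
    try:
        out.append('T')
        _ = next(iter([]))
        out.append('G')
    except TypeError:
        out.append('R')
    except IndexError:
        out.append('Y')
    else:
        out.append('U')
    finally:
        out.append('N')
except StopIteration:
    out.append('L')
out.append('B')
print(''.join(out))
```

Execution trace: 'T' (try body) → 'N' (finally) → 'L' (outer except StopIteration) → 'B' (after the try/except). Output: TNLB

Answer: TNLB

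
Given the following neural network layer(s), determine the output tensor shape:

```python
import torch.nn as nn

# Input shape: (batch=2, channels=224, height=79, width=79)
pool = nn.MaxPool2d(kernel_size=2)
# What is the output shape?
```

Input: (2, 224, 79, 79) -> Output: (2, 224, 39, 39)

Answer: (2, 224, 39, 39)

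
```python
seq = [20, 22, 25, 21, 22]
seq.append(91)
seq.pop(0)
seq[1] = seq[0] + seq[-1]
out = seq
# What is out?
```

Trace:
`seq = [20, 22, 25, 21, 22]` → seq = [20, 22, 25, 21, 22]
`seq.append(91)` → seq = [20, 22, 25, 21, 22, 91]
`seq.pop(0)` → seq = [22, 25, 21, 22, 91]
`seq[1] = seq[0] + seq[-1]` → seq = [22, 113, 21, 22, 91]
`out = seq` → out = [22, 113, 21, 22, 91]
So out = [22, 113, 21, 22, 91]

Answer: [22, 113, 21, 22, 91]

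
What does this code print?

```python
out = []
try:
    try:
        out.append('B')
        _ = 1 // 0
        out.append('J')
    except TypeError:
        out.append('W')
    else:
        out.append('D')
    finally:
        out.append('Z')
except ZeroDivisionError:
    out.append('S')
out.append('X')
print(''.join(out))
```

Execution trace: 'B' (try body) → 'Z' (finally) → 'S' (outer except ZeroDivisionError) → 'X' (after the try/except). Output: BZSX

Answer: BZSX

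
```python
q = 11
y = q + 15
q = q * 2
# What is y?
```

Trace:
`q = 11` → q = 11
`y = q + 15` → y = 26
`q = q * 2` → q = 22
So y = 26

Answer: 26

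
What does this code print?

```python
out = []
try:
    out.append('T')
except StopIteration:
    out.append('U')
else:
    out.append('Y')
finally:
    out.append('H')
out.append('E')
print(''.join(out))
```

Execution trace: 'T' (try body, no exception) → 'Y' (else) → 'H' (finally) → 'E' (after the try/except). Output: TYHE

Answer: TYHE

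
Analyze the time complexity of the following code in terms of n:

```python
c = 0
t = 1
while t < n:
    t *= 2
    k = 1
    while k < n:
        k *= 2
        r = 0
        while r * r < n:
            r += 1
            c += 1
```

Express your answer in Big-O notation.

Each loop level contributes: log n × log n × √n. Multiplying the contributions gives O(√n log² n).

Answer: O(√n log² n)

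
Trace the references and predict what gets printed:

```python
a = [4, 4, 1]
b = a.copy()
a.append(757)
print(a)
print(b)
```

Key concept: list.copy() creates independent copy.
Step by step:
`a = [4, 4, 1]` → a = [4, 4, 1]
`b = a.copy()` → b = [4, 4, 1]
`a.append(757)` → a = [4, 4, 1, 757]
`print(a)` → prints [4, 4, 1, 757]
`print(b)` → prints [4, 4, 1]

Answer:
[4, 4, 1, 757]
[4, 4, 1]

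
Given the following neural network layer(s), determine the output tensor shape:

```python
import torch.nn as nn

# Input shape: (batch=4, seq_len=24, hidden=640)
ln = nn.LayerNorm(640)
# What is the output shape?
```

Input: (4, 24, 640) -> Output: (4, 24, 640)

Answer: (4, 24, 640)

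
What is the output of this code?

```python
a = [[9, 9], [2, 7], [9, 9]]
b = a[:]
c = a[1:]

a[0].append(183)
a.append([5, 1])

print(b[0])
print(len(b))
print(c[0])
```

Key concept: slice with nested mutation.
Step by step:
`a = [[9, 9], [2, 7], [9, 9]]` → a = [[9, 9], [2, 7], [9, 9]]
`b = a[:]` → b = [[9, 9], [2, 7], [9, 9]]
`c = a[1:]` → c = [[2, 7], [9, 9]]
`a[0].append(183)` → a = [[9, 9, 183], [2, 7], [9, 9]]; b = [[9, 9, 183], [2, 7], [9, 9]]
`a.append([5, 1])` → a = [[9, 9, 183], [2, 7], [9, 9], [5, 1]]
`print(b[0])` → prints [9, 9, 183]
`print(len(b))` → prints 3
`print(c[0])` → prints [2, 7]

Answer:
[9, 9, 183]
3
[2, 7]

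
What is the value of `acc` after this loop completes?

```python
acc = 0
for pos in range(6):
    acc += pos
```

Sum of 0 to 5 = 15
`acc` takes the values: 0 → 1 → 3 → 6 → 10 → 15

Answer: 15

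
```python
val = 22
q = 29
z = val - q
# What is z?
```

Trace:
`val = 22` → val = 22
`q = 29` → q = 29
`z = val - q` → z = -7
So z = -7

Answer: -7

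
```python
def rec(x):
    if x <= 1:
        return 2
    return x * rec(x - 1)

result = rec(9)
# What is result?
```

rec(9) = 9 * 8 * 7 * 6 * 5 * 4 * 3 * 2 * 2 = 725760

Answer: 725760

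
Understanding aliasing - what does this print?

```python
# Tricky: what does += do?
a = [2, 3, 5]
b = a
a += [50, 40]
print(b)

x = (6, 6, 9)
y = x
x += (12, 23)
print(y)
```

Key concept: += behavior differs for mutable vs immutable.
Step by step:
`a = [2, 3, 5]` → a = [2, 3, 5]
`b = a` → b = [2, 3, 5] (same object as a)
`a += [50, 40]` → a = [2, 3, 5, 50, 40] (same object as b); b = [2, 3, 5, 50, 40] (same object as a)
`print(b)` → prints [2, 3, 5, 50, 40]
`x = (6, 6, 9)` → x = (6, 6, 9)
`y = x` → y = (6, 6, 9)
`x += (12, 23)` → x = (6, 6, 9, 12, 23)
`print(y)` → prints (6, 6, 9)

Answer:
[2, 3, 5, 50, 40]
(6, 6, 9)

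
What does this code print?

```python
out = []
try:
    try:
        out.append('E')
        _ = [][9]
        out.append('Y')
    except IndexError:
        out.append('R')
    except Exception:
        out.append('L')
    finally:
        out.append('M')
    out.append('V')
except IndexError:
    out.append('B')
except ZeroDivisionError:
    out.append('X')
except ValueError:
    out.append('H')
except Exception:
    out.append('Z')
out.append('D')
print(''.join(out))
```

Execution trace: 'E' (inner try body) → 'R' (inner except IndexError) → 'M' (inner finally) → 'V' (try body, no exception) → 'D' (after the try/except). Output: ERMVD

Answer: ERMVD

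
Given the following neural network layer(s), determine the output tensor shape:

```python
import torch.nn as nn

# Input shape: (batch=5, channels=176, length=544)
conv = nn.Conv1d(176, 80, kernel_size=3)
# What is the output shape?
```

Input: (5, 176, 544) -> Output: (5, 80, 542)

Answer: (5, 80, 542)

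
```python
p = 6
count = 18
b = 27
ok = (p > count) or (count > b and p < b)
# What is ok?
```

Trace:
`p = 6` → p = 6
`count = 18` → count = 18
`b = 27` → b = 27
`ok = (p > count) or (count > b and p < b)` → ok = False
So ok = False

Answer: False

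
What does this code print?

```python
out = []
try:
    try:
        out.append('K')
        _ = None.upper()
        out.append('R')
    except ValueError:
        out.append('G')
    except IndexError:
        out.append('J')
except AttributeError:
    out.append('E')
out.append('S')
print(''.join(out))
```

Execution trace: 'K' (try body) → 'E' (outer except AttributeError) → 'S' (after the try/except). Output: KES

Answer: KES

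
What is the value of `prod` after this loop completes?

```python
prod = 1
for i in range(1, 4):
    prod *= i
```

3! = 6
`prod` takes the values: 1 → 2 → 6

Answer: 6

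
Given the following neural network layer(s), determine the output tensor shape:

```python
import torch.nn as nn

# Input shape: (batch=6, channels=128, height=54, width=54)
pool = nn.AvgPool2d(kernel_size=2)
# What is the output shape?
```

Input: (6, 128, 54, 54) -> Output: (6, 128, 27, 27)

Answer: (6, 128, 27, 27)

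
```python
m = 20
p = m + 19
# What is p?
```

Trace:
`m = 20` → m = 20
`p = m + 19` → p = 39
So p = 39

Answer: 39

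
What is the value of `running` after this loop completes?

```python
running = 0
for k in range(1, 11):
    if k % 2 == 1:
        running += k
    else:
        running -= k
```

Add odd, subtract even
`running` takes the values: 0 → 1 → -1 → 2 → -2 → 3 → -3 → 4 → -4 → 5 → -5

Answer: -5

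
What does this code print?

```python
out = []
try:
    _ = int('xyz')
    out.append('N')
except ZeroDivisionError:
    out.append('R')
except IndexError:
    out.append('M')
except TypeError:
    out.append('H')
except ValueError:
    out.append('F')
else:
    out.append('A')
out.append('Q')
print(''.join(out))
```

Execution trace: 'F' (except ValueError) → 'Q' (after the try/except). Output: FQ

Answer: FQ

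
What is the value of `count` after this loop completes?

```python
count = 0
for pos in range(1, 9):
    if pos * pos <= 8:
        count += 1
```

Count numbers where pos² ≤ 8
`count` takes the values: 0 → 1 → 2

Answer: 2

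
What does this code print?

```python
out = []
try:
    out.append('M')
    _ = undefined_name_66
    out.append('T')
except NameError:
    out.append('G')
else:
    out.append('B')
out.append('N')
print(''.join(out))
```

Execution trace: 'M' (try body) → 'G' (except NameError) → 'N' (after the try/except). Output: MGN

Answer: MGN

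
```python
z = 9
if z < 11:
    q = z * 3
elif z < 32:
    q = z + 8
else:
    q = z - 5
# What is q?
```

Trace:
`z = 9` → z = 9
`if z < 11: ...` → z < 11 is True → q = 27
So q = 27

Answer: 27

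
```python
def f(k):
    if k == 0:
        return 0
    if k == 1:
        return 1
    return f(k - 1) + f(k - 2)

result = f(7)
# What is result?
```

Build up from base cases: f(0)=0, f(1)=1, f(2)=1, f(3)=2, f(4)=3, f(5)=5, f(6)=8, ..., f(7)=13

Answer: 13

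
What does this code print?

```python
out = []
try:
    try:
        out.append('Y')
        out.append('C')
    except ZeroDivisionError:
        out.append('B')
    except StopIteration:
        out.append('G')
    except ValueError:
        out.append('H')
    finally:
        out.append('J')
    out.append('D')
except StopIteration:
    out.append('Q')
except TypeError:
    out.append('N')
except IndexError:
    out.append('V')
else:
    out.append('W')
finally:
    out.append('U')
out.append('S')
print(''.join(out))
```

Execution trace: 'Y' (inner try body) → 'C' (inner try body, no exception) → 'J' (inner finally) → 'D' (try body, no exception) → 'W' (else) → 'U' (finally) → 'S' (after the try/except). Output: YCJDWUS

Answer: YCJDWUS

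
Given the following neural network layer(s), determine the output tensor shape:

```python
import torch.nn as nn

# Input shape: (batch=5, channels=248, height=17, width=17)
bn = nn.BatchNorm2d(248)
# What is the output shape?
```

Input: (5, 248, 17, 17) -> Output: (5, 248, 17, 17)

Answer: (5, 248, 17, 17)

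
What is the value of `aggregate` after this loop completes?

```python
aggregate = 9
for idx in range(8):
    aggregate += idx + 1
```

Start at 9, add 1 to 8 = 45
`aggregate` takes the values: 9 → 10 → 12 → 15 → 19 → 24 → 30 → 37 → 45

Answer: 45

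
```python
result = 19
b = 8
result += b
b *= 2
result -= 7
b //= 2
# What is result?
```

Trace:
`result = 19` → result = 19
`b = 8` → b = 8
`result += b` → result = 27
`b *= 2` → b = 16
`result -= 7` → result = 20
`b //= 2` → b = 8
So result = 20

Answer: 20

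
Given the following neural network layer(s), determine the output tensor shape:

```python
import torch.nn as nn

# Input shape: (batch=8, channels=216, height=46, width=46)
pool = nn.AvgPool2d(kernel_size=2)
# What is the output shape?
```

Input: (8, 216, 46, 46) -> Output: (8, 216, 23, 23)

Answer: (8, 216, 23, 23)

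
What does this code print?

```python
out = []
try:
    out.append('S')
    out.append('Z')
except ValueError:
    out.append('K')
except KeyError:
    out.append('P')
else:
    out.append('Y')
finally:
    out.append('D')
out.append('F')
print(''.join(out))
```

Execution trace: 'S' (try body) → 'Z' (try body, no exception) → 'Y' (else) → 'D' (finally) → 'F' (after the try/except). Output: SZYDF

Answer: SZYDF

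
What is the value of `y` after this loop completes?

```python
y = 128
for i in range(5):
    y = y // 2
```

Halve 5 times: 128 // 2^5 = 4
`y` takes the values: 128 → 64 → 32 → 16 → 8 → 4

Answer: 4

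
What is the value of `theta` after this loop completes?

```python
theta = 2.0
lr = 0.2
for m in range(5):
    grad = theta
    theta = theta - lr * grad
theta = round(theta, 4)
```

Gradient descent: w = 2.0 * (1 - 0.2)^5
`theta` takes the values: 2.0 → 1.6 → 1.28 → 1.024 → 0.8192 → 0.65536 → 0.6554

Answer: 0.6554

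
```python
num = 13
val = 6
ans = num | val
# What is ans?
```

Trace:
`num = 13` → num = 13
`val = 6` → val = 6
`ans = num | val` → ans = 15
So ans = 15

Answer: 15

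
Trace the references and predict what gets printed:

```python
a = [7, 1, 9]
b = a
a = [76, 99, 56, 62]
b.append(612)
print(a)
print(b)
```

Key concept: rebinding vs mutation: a is rebound to a new list, b still points at the original.
Step by step:
`a = [7, 1, 9]` → a = [7, 1, 9]
`b = a` → b = [7, 1, 9] (same object as a)
`a = [76, 99, 56, 62]` → a = [76, 99, 56, 62]
`b.append(612)` → b = [7, 1, 9, 612]
`print(a)` → prints [76, 99, 56, 62]
`print(b)` → prints [7, 1, 9, 612]

Answer:
[76, 99, 56, 62]
[7, 1, 9, 612]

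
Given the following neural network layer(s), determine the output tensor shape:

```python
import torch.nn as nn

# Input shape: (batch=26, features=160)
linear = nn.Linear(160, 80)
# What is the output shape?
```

Input: (26, 160) -> Output: (26, 80)

Answer: (26, 80)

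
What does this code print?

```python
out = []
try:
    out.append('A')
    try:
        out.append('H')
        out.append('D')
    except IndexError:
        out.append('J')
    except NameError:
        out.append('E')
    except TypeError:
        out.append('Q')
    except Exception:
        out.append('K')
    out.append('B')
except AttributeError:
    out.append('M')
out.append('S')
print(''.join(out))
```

Execution trace: 'A' (try body) → 'H' (inner try body) → 'D' (inner try body, no exception) → 'B' (try body, no exception) → 'S' (after the try/except). Output: AHDBS

Answer: AHDBS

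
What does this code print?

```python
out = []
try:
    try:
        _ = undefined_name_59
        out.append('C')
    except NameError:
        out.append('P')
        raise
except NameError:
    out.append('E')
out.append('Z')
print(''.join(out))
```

Execution trace: 'P' (inner except NameError) → 'E' (outer except NameError) → 'Z' (after the try/except). Output: PEZ

Answer: PEZ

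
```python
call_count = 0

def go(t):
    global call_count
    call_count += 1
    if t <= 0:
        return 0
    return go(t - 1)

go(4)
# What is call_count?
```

Linear recursion stepping by 1: 5 calls from t=4 down to ≤0.

Answer: 5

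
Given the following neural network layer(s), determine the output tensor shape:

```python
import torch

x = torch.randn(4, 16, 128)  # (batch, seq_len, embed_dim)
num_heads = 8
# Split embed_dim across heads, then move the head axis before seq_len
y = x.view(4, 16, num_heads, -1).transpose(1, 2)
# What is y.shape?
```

Input: (4, 16, 128) -> head_dim = 128 // 8 = 16; after view: (4, 16, 8, 16) -> after transpose(1, 2): (4, 8, 16, 16) -> Output: (4, 8, 16, 16)

Answer: (4, 8, 16, 16)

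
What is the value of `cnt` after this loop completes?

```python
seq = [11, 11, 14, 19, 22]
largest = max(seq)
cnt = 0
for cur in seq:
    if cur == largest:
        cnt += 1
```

Count of max value 22 in [11, 11, 14, 19, 22]
`cnt` takes the values: 0 → 1

Answer: 1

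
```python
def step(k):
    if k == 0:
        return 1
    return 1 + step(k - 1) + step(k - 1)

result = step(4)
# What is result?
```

step(k) = 1 + 2·step(k-1), step(0)=1. Closed form: (1+1)·2^4 - 1 = 31.

Answer: 31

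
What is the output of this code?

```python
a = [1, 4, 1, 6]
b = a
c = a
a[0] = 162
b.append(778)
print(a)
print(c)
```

Key concept: multiple aliases.
Step by step:
`a = [1, 4, 1, 6]` → a = [1, 4, 1, 6]
`b = a` → b = [1, 4, 1, 6] (same object as a)
`c = a` → c = [1, 4, 1, 6] (same object as a, b)
`a[0] = 162` → a = [162, 4, 1, 6] (same object as b, c); b = [162, 4, 1, 6] (same object as a, c); c = [162, 4, 1, 6] (same object as a, b)
`b.append(778)` → a = [162, 4, 1, 6, 778] (same object as b, c); b = [162, 4, 1, 6, 778] (same object as a, c); c = [162, 4, 1, 6, 778] (same object as a, b)
`print(a)` → prints [162, 4, 1, 6, 778]
`print(c)` → prints [162, 4, 1, 6, 778]

Answer:
[162, 4, 1, 6, 778]
[162, 4, 1, 6, 778]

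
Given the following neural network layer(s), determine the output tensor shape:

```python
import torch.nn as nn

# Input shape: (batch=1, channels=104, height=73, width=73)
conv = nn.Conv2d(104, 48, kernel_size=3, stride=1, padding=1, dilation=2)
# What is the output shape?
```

Input: (1, 104, 73, 73) -> Output: (1, 48, 71, 71)

Answer: (1, 48, 71, 71)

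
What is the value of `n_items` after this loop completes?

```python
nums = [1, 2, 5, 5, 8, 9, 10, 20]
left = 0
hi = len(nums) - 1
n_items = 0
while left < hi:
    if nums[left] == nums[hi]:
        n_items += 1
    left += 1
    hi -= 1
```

Count matching pairs from ends
`n_items` takes the values: 0

Answer: 0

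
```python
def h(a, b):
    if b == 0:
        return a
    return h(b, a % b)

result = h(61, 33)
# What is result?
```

h(61, 33) -> h(33, 28) -> h(28, 5) -> h(5, 3) -> h(3, 2) -> h(2, 1) -> h(1, 0) -> 1

Answer: 1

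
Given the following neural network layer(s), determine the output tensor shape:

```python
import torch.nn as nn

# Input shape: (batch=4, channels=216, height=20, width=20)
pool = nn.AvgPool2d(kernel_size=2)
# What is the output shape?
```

Input: (4, 216, 20, 20) -> Output: (4, 216, 10, 10)

Answer: (4, 216, 10, 10)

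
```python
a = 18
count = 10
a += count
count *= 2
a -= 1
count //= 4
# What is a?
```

Trace:
`a = 18` → a = 18
`count = 10` → count = 10
`a += count` → a = 28
`count *= 2` → count = 20
`a -= 1` → a = 27
`count //= 4` → count = 5
So a = 27

Answer: 27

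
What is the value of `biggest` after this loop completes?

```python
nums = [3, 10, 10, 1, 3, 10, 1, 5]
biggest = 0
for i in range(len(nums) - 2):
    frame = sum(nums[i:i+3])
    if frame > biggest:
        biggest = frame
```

Max sum of 3-element window in [3, 10, 10, 1, 3, 10, 1, 5]
`biggest` takes the values: 0 → 23

Answer: 23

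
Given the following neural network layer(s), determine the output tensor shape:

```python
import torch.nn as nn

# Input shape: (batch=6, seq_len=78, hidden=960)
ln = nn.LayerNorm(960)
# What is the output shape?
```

Input: (6, 78, 960) -> Output: (6, 78, 960)

Answer: (6, 78, 960)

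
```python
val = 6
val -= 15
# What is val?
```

Trace:
`val = 6` → val = 6
`val -= 15` → val = -9
So val = -9

Answer: -9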